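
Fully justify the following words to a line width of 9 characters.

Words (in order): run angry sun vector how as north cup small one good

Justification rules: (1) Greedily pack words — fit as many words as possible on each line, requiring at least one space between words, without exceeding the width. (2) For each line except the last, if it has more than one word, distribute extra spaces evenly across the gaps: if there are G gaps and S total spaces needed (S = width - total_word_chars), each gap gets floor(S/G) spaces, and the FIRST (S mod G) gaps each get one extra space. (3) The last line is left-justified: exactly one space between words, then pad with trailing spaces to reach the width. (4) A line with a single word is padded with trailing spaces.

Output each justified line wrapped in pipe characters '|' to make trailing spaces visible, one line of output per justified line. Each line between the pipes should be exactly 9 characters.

Answer: |run angry|
|sun      |
|vector   |
|how    as|
|north cup|
|small one|
|good     |

Derivation:
Line 1: ['run', 'angry'] (min_width=9, slack=0)
Line 2: ['sun'] (min_width=3, slack=6)
Line 3: ['vector'] (min_width=6, slack=3)
Line 4: ['how', 'as'] (min_width=6, slack=3)
Line 5: ['north', 'cup'] (min_width=9, slack=0)
Line 6: ['small', 'one'] (min_width=9, slack=0)
Line 7: ['good'] (min_width=4, slack=5)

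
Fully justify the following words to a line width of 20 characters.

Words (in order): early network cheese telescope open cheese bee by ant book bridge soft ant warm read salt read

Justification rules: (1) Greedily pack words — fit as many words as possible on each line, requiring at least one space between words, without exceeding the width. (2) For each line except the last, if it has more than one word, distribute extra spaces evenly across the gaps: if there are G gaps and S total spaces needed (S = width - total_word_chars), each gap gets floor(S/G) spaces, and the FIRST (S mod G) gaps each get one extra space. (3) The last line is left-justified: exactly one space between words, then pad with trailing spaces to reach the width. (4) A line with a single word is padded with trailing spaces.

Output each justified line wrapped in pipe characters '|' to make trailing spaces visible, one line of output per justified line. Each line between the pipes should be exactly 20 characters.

Answer: |early network cheese|
|telescope       open|
|cheese  bee  by  ant|
|book bridge soft ant|
|warm read salt read |

Derivation:
Line 1: ['early', 'network', 'cheese'] (min_width=20, slack=0)
Line 2: ['telescope', 'open'] (min_width=14, slack=6)
Line 3: ['cheese', 'bee', 'by', 'ant'] (min_width=17, slack=3)
Line 4: ['book', 'bridge', 'soft', 'ant'] (min_width=20, slack=0)
Line 5: ['warm', 'read', 'salt', 'read'] (min_width=19, slack=1)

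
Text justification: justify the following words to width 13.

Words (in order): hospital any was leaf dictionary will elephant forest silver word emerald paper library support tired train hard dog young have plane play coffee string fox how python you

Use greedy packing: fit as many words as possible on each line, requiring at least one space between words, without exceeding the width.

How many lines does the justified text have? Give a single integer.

Line 1: ['hospital', 'any'] (min_width=12, slack=1)
Line 2: ['was', 'leaf'] (min_width=8, slack=5)
Line 3: ['dictionary'] (min_width=10, slack=3)
Line 4: ['will', 'elephant'] (min_width=13, slack=0)
Line 5: ['forest', 'silver'] (min_width=13, slack=0)
Line 6: ['word', 'emerald'] (min_width=12, slack=1)
Line 7: ['paper', 'library'] (min_width=13, slack=0)
Line 8: ['support', 'tired'] (min_width=13, slack=0)
Line 9: ['train', 'hard'] (min_width=10, slack=3)
Line 10: ['dog', 'young'] (min_width=9, slack=4)
Line 11: ['have', 'plane'] (min_width=10, slack=3)
Line 12: ['play', 'coffee'] (min_width=11, slack=2)
Line 13: ['string', 'fox'] (min_width=10, slack=3)
Line 14: ['how', 'python'] (min_width=10, slack=3)
Line 15: ['you'] (min_width=3, slack=10)
Total lines: 15

Answer: 15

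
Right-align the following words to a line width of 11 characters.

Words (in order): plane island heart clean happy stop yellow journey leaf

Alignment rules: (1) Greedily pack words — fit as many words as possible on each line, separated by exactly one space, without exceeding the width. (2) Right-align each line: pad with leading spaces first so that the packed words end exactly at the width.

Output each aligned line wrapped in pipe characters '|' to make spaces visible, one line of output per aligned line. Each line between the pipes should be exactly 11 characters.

Line 1: ['plane'] (min_width=5, slack=6)
Line 2: ['island'] (min_width=6, slack=5)
Line 3: ['heart', 'clean'] (min_width=11, slack=0)
Line 4: ['happy', 'stop'] (min_width=10, slack=1)
Line 5: ['yellow'] (min_width=6, slack=5)
Line 6: ['journey'] (min_width=7, slack=4)
Line 7: ['leaf'] (min_width=4, slack=7)

Answer: |      plane|
|     island|
|heart clean|
| happy stop|
|     yellow|
|    journey|
|       leaf|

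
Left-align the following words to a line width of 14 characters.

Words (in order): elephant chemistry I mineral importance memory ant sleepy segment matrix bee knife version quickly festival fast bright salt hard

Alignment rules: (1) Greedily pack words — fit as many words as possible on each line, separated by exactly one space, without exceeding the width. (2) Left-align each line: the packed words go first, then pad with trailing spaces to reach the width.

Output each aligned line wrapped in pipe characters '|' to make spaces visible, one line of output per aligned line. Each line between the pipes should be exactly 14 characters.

Line 1: ['elephant'] (min_width=8, slack=6)
Line 2: ['chemistry', 'I'] (min_width=11, slack=3)
Line 3: ['mineral'] (min_width=7, slack=7)
Line 4: ['importance'] (min_width=10, slack=4)
Line 5: ['memory', 'ant'] (min_width=10, slack=4)
Line 6: ['sleepy', 'segment'] (min_width=14, slack=0)
Line 7: ['matrix', 'bee'] (min_width=10, slack=4)
Line 8: ['knife', 'version'] (min_width=13, slack=1)
Line 9: ['quickly'] (min_width=7, slack=7)
Line 10: ['festival', 'fast'] (min_width=13, slack=1)
Line 11: ['bright', 'salt'] (min_width=11, slack=3)
Line 12: ['hard'] (min_width=4, slack=10)

Answer: |elephant      |
|chemistry I   |
|mineral       |
|importance    |
|memory ant    |
|sleepy segment|
|matrix bee    |
|knife version |
|quickly       |
|festival fast |
|bright salt   |
|hard          |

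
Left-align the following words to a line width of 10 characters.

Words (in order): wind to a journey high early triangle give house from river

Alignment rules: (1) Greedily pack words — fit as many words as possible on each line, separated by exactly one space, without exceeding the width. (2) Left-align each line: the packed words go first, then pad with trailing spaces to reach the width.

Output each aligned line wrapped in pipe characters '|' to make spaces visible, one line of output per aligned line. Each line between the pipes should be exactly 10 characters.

Line 1: ['wind', 'to', 'a'] (min_width=9, slack=1)
Line 2: ['journey'] (min_width=7, slack=3)
Line 3: ['high', 'early'] (min_width=10, slack=0)
Line 4: ['triangle'] (min_width=8, slack=2)
Line 5: ['give', 'house'] (min_width=10, slack=0)
Line 6: ['from', 'river'] (min_width=10, slack=0)

Answer: |wind to a |
|journey   |
|high early|
|triangle  |
|give house|
|from river|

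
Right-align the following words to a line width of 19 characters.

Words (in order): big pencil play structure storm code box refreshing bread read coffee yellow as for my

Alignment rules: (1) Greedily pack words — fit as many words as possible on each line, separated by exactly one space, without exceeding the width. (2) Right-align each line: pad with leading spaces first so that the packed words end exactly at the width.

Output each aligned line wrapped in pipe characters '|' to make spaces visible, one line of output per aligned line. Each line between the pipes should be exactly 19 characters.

Line 1: ['big', 'pencil', 'play'] (min_width=15, slack=4)
Line 2: ['structure', 'storm'] (min_width=15, slack=4)
Line 3: ['code', 'box', 'refreshing'] (min_width=19, slack=0)
Line 4: ['bread', 'read', 'coffee'] (min_width=17, slack=2)
Line 5: ['yellow', 'as', 'for', 'my'] (min_width=16, slack=3)

Answer: |    big pencil play|
|    structure storm|
|code box refreshing|
|  bread read coffee|
|   yellow as for my|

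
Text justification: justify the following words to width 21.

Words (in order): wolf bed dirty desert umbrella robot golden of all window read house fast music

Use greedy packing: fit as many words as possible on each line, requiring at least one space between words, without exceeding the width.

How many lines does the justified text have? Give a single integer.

Answer: 4

Derivation:
Line 1: ['wolf', 'bed', 'dirty', 'desert'] (min_width=21, slack=0)
Line 2: ['umbrella', 'robot', 'golden'] (min_width=21, slack=0)
Line 3: ['of', 'all', 'window', 'read'] (min_width=18, slack=3)
Line 4: ['house', 'fast', 'music'] (min_width=16, slack=5)
Total lines: 4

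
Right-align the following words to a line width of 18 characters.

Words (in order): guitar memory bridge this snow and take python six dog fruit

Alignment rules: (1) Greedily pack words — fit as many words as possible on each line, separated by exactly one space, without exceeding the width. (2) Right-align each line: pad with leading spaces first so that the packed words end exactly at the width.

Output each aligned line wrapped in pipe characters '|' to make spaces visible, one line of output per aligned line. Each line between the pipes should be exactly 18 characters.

Line 1: ['guitar', 'memory'] (min_width=13, slack=5)
Line 2: ['bridge', 'this', 'snow'] (min_width=16, slack=2)
Line 3: ['and', 'take', 'python'] (min_width=15, slack=3)
Line 4: ['six', 'dog', 'fruit'] (min_width=13, slack=5)

Answer: |     guitar memory|
|  bridge this snow|
|   and take python|
|     six dog fruit|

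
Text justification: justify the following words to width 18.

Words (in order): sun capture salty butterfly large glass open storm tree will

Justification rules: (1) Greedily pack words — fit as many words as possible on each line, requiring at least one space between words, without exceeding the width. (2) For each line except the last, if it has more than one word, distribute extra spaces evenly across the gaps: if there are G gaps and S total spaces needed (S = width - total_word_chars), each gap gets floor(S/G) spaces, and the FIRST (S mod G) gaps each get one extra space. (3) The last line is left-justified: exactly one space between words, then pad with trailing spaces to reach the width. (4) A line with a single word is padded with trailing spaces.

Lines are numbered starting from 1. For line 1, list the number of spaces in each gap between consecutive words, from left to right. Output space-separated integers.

Line 1: ['sun', 'capture', 'salty'] (min_width=17, slack=1)
Line 2: ['butterfly', 'large'] (min_width=15, slack=3)
Line 3: ['glass', 'open', 'storm'] (min_width=16, slack=2)
Line 4: ['tree', 'will'] (min_width=9, slack=9)

Answer: 2 1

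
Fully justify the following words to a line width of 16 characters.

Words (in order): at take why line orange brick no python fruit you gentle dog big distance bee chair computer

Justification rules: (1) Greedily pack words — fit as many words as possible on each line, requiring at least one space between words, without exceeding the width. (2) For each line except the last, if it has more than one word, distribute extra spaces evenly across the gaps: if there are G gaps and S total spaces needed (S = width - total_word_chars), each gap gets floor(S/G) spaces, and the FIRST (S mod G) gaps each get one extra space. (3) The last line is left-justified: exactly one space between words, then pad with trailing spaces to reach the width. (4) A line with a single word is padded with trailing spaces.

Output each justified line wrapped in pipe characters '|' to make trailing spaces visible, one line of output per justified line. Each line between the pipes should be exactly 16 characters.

Answer: |at take why line|
|orange  brick no|
|python fruit you|
|gentle  dog  big|
|distance     bee|
|chair computer  |

Derivation:
Line 1: ['at', 'take', 'why', 'line'] (min_width=16, slack=0)
Line 2: ['orange', 'brick', 'no'] (min_width=15, slack=1)
Line 3: ['python', 'fruit', 'you'] (min_width=16, slack=0)
Line 4: ['gentle', 'dog', 'big'] (min_width=14, slack=2)
Line 5: ['distance', 'bee'] (min_width=12, slack=4)
Line 6: ['chair', 'computer'] (min_width=14, slack=2)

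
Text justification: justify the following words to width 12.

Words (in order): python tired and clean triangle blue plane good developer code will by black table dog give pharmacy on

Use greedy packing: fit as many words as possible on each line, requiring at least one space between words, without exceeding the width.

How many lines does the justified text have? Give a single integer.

Answer: 10

Derivation:
Line 1: ['python', 'tired'] (min_width=12, slack=0)
Line 2: ['and', 'clean'] (min_width=9, slack=3)
Line 3: ['triangle'] (min_width=8, slack=4)
Line 4: ['blue', 'plane'] (min_width=10, slack=2)
Line 5: ['good'] (min_width=4, slack=8)
Line 6: ['developer'] (min_width=9, slack=3)
Line 7: ['code', 'will', 'by'] (min_width=12, slack=0)
Line 8: ['black', 'table'] (min_width=11, slack=1)
Line 9: ['dog', 'give'] (min_width=8, slack=4)
Line 10: ['pharmacy', 'on'] (min_width=11, slack=1)
Total lines: 10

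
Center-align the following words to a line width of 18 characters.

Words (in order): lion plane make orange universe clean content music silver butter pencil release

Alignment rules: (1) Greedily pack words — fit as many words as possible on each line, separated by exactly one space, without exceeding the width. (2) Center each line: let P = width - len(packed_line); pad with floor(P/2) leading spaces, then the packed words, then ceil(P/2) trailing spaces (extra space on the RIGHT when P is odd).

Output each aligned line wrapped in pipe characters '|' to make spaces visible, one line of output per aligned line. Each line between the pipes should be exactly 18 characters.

Line 1: ['lion', 'plane', 'make'] (min_width=15, slack=3)
Line 2: ['orange', 'universe'] (min_width=15, slack=3)
Line 3: ['clean', 'content'] (min_width=13, slack=5)
Line 4: ['music', 'silver'] (min_width=12, slack=6)
Line 5: ['butter', 'pencil'] (min_width=13, slack=5)
Line 6: ['release'] (min_width=7, slack=11)

Answer: | lion plane make  |
| orange universe  |
|  clean content   |
|   music silver   |
|  butter pencil   |
|     release      |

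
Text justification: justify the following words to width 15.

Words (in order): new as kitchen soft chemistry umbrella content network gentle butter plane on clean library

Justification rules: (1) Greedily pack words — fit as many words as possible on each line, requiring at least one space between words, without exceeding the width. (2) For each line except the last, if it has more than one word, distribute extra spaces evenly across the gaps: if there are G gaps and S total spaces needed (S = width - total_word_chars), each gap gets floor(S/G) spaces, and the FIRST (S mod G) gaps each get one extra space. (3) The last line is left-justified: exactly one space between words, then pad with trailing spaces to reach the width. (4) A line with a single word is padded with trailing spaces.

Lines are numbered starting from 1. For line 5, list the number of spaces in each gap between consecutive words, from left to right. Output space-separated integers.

Answer: 3

Derivation:
Line 1: ['new', 'as', 'kitchen'] (min_width=14, slack=1)
Line 2: ['soft', 'chemistry'] (min_width=14, slack=1)
Line 3: ['umbrella'] (min_width=8, slack=7)
Line 4: ['content', 'network'] (min_width=15, slack=0)
Line 5: ['gentle', 'butter'] (min_width=13, slack=2)
Line 6: ['plane', 'on', 'clean'] (min_width=14, slack=1)
Line 7: ['library'] (min_width=7, slack=8)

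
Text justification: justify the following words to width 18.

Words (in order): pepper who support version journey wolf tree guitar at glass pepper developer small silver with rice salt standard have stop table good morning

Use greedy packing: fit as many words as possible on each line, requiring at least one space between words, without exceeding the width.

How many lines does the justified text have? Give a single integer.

Line 1: ['pepper', 'who', 'support'] (min_width=18, slack=0)
Line 2: ['version', 'journey'] (min_width=15, slack=3)
Line 3: ['wolf', 'tree', 'guitar'] (min_width=16, slack=2)
Line 4: ['at', 'glass', 'pepper'] (min_width=15, slack=3)
Line 5: ['developer', 'small'] (min_width=15, slack=3)
Line 6: ['silver', 'with', 'rice'] (min_width=16, slack=2)
Line 7: ['salt', 'standard', 'have'] (min_width=18, slack=0)
Line 8: ['stop', 'table', 'good'] (min_width=15, slack=3)
Line 9: ['morning'] (min_width=7, slack=11)
Total lines: 9

Answer: 9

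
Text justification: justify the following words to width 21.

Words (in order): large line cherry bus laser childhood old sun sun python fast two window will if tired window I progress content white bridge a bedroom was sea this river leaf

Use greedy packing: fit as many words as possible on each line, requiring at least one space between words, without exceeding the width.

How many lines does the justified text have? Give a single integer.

Answer: 9

Derivation:
Line 1: ['large', 'line', 'cherry', 'bus'] (min_width=21, slack=0)
Line 2: ['laser', 'childhood', 'old'] (min_width=19, slack=2)
Line 3: ['sun', 'sun', 'python', 'fast'] (min_width=19, slack=2)
Line 4: ['two', 'window', 'will', 'if'] (min_width=18, slack=3)
Line 5: ['tired', 'window', 'I'] (min_width=14, slack=7)
Line 6: ['progress', 'content'] (min_width=16, slack=5)
Line 7: ['white', 'bridge', 'a'] (min_width=14, slack=7)
Line 8: ['bedroom', 'was', 'sea', 'this'] (min_width=20, slack=1)
Line 9: ['river', 'leaf'] (min_width=10, slack=11)
Total lines: 9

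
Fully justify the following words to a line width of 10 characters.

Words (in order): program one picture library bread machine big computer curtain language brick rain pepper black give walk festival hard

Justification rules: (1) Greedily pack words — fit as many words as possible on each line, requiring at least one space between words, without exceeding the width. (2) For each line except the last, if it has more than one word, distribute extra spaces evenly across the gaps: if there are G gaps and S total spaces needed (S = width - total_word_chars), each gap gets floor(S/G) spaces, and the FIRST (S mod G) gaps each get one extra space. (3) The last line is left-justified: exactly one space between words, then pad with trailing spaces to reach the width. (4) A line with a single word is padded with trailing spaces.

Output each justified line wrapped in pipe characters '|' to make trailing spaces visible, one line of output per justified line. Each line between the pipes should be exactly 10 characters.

Line 1: ['program'] (min_width=7, slack=3)
Line 2: ['one'] (min_width=3, slack=7)
Line 3: ['picture'] (min_width=7, slack=3)
Line 4: ['library'] (min_width=7, slack=3)
Line 5: ['bread'] (min_width=5, slack=5)
Line 6: ['machine'] (min_width=7, slack=3)
Line 7: ['big'] (min_width=3, slack=7)
Line 8: ['computer'] (min_width=8, slack=2)
Line 9: ['curtain'] (min_width=7, slack=3)
Line 10: ['language'] (min_width=8, slack=2)
Line 11: ['brick', 'rain'] (min_width=10, slack=0)
Line 12: ['pepper'] (min_width=6, slack=4)
Line 13: ['black', 'give'] (min_width=10, slack=0)
Line 14: ['walk'] (min_width=4, slack=6)
Line 15: ['festival'] (min_width=8, slack=2)
Line 16: ['hard'] (min_width=4, slack=6)

Answer: |program   |
|one       |
|picture   |
|library   |
|bread     |
|machine   |
|big       |
|computer  |
|curtain   |
|language  |
|brick rain|
|pepper    |
|black give|
|walk      |
|festival  |
|hard      |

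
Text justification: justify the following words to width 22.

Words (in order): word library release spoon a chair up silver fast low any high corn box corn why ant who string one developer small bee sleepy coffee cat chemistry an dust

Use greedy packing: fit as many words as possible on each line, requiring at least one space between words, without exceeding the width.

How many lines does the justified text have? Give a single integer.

Line 1: ['word', 'library', 'release'] (min_width=20, slack=2)
Line 2: ['spoon', 'a', 'chair', 'up'] (min_width=16, slack=6)
Line 3: ['silver', 'fast', 'low', 'any'] (min_width=19, slack=3)
Line 4: ['high', 'corn', 'box', 'corn', 'why'] (min_width=22, slack=0)
Line 5: ['ant', 'who', 'string', 'one'] (min_width=18, slack=4)
Line 6: ['developer', 'small', 'bee'] (min_width=19, slack=3)
Line 7: ['sleepy', 'coffee', 'cat'] (min_width=17, slack=5)
Line 8: ['chemistry', 'an', 'dust'] (min_width=17, slack=5)
Total lines: 8

Answer: 8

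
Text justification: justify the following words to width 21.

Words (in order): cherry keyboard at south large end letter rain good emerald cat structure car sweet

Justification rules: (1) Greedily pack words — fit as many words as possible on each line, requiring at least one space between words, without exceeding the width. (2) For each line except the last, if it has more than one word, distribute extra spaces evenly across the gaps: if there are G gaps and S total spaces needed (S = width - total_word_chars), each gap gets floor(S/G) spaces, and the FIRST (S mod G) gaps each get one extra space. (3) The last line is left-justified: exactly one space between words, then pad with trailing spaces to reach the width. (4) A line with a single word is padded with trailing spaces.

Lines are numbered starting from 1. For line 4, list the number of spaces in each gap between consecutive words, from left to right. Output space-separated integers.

Answer: 1 1

Derivation:
Line 1: ['cherry', 'keyboard', 'at'] (min_width=18, slack=3)
Line 2: ['south', 'large', 'end'] (min_width=15, slack=6)
Line 3: ['letter', 'rain', 'good'] (min_width=16, slack=5)
Line 4: ['emerald', 'cat', 'structure'] (min_width=21, slack=0)
Line 5: ['car', 'sweet'] (min_width=9, slack=12)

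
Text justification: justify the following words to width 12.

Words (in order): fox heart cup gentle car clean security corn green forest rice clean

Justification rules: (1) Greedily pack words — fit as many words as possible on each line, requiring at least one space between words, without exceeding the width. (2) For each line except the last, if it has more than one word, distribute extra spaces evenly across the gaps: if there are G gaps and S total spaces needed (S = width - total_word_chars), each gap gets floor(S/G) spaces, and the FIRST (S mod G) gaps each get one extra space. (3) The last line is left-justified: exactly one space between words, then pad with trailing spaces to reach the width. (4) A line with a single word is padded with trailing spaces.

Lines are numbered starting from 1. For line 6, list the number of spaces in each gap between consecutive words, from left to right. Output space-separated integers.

Line 1: ['fox', 'heart'] (min_width=9, slack=3)
Line 2: ['cup', 'gentle'] (min_width=10, slack=2)
Line 3: ['car', 'clean'] (min_width=9, slack=3)
Line 4: ['security'] (min_width=8, slack=4)
Line 5: ['corn', 'green'] (min_width=10, slack=2)
Line 6: ['forest', 'rice'] (min_width=11, slack=1)
Line 7: ['clean'] (min_width=5, slack=7)

Answer: 2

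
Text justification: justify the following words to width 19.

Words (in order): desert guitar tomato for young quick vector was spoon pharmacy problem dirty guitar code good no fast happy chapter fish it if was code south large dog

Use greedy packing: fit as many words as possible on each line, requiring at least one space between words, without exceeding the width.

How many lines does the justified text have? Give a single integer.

Answer: 9

Derivation:
Line 1: ['desert', 'guitar'] (min_width=13, slack=6)
Line 2: ['tomato', 'for', 'young'] (min_width=16, slack=3)
Line 3: ['quick', 'vector', 'was'] (min_width=16, slack=3)
Line 4: ['spoon', 'pharmacy'] (min_width=14, slack=5)
Line 5: ['problem', 'dirty'] (min_width=13, slack=6)
Line 6: ['guitar', 'code', 'good', 'no'] (min_width=19, slack=0)
Line 7: ['fast', 'happy', 'chapter'] (min_width=18, slack=1)
Line 8: ['fish', 'it', 'if', 'was', 'code'] (min_width=19, slack=0)
Line 9: ['south', 'large', 'dog'] (min_width=15, slack=4)
Total lines: 9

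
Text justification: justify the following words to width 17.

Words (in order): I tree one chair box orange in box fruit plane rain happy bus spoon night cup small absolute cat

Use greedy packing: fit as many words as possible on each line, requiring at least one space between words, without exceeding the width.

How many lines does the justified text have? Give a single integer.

Answer: 6

Derivation:
Line 1: ['I', 'tree', 'one', 'chair'] (min_width=16, slack=1)
Line 2: ['box', 'orange', 'in', 'box'] (min_width=17, slack=0)
Line 3: ['fruit', 'plane', 'rain'] (min_width=16, slack=1)
Line 4: ['happy', 'bus', 'spoon'] (min_width=15, slack=2)
Line 5: ['night', 'cup', 'small'] (min_width=15, slack=2)
Line 6: ['absolute', 'cat'] (min_width=12, slack=5)
Total lines: 6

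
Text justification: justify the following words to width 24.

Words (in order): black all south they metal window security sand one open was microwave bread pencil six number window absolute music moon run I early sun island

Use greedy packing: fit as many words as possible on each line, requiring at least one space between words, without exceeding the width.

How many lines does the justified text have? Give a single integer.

Line 1: ['black', 'all', 'south', 'they'] (min_width=20, slack=4)
Line 2: ['metal', 'window', 'security'] (min_width=21, slack=3)
Line 3: ['sand', 'one', 'open', 'was'] (min_width=17, slack=7)
Line 4: ['microwave', 'bread', 'pencil'] (min_width=22, slack=2)
Line 5: ['six', 'number', 'window'] (min_width=17, slack=7)
Line 6: ['absolute', 'music', 'moon', 'run'] (min_width=23, slack=1)
Line 7: ['I', 'early', 'sun', 'island'] (min_width=18, slack=6)
Total lines: 7

Answer: 7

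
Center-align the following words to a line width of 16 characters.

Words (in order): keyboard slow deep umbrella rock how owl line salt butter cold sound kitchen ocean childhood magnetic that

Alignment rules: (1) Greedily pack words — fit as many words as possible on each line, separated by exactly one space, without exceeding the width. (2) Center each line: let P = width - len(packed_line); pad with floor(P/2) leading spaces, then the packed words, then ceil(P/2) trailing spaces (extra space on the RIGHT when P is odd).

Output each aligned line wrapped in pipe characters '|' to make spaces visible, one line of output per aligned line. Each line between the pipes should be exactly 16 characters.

Line 1: ['keyboard', 'slow'] (min_width=13, slack=3)
Line 2: ['deep', 'umbrella'] (min_width=13, slack=3)
Line 3: ['rock', 'how', 'owl'] (min_width=12, slack=4)
Line 4: ['line', 'salt', 'butter'] (min_width=16, slack=0)
Line 5: ['cold', 'sound'] (min_width=10, slack=6)
Line 6: ['kitchen', 'ocean'] (min_width=13, slack=3)
Line 7: ['childhood'] (min_width=9, slack=7)
Line 8: ['magnetic', 'that'] (min_width=13, slack=3)

Answer: | keyboard slow  |
| deep umbrella  |
|  rock how owl  |
|line salt butter|
|   cold sound   |
| kitchen ocean  |
|   childhood    |
| magnetic that  |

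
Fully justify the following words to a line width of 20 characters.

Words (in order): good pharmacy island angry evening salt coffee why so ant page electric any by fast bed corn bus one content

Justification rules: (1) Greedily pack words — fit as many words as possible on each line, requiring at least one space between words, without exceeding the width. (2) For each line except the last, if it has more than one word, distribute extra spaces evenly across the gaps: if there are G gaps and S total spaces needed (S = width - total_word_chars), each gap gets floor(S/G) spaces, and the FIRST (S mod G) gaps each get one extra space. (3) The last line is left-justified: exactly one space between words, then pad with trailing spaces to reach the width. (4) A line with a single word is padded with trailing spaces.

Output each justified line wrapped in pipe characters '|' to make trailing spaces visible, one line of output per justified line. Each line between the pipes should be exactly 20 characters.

Answer: |good pharmacy island|
|angry  evening  salt|
|coffee  why  so  ant|
|page electric any by|
|fast  bed  corn  bus|
|one content         |

Derivation:
Line 1: ['good', 'pharmacy', 'island'] (min_width=20, slack=0)
Line 2: ['angry', 'evening', 'salt'] (min_width=18, slack=2)
Line 3: ['coffee', 'why', 'so', 'ant'] (min_width=17, slack=3)
Line 4: ['page', 'electric', 'any', 'by'] (min_width=20, slack=0)
Line 5: ['fast', 'bed', 'corn', 'bus'] (min_width=17, slack=3)
Line 6: ['one', 'content'] (min_width=11, slack=9)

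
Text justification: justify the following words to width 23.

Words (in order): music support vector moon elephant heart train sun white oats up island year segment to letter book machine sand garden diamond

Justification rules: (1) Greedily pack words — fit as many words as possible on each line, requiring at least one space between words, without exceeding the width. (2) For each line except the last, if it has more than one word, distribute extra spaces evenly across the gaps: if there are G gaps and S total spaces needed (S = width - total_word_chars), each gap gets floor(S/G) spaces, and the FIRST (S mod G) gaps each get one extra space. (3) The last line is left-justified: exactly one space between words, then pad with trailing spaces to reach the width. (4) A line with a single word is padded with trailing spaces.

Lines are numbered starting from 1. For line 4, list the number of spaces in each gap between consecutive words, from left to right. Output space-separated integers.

Answer: 2 1 1

Derivation:
Line 1: ['music', 'support', 'vector'] (min_width=20, slack=3)
Line 2: ['moon', 'elephant', 'heart'] (min_width=19, slack=4)
Line 3: ['train', 'sun', 'white', 'oats', 'up'] (min_width=23, slack=0)
Line 4: ['island', 'year', 'segment', 'to'] (min_width=22, slack=1)
Line 5: ['letter', 'book', 'machine'] (min_width=19, slack=4)
Line 6: ['sand', 'garden', 'diamond'] (min_width=19, slack=4)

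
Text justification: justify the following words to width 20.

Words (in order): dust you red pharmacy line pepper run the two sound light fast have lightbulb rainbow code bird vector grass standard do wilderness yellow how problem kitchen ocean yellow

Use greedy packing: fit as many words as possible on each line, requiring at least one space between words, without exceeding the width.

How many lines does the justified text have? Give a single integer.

Answer: 10

Derivation:
Line 1: ['dust', 'you', 'red'] (min_width=12, slack=8)
Line 2: ['pharmacy', 'line', 'pepper'] (min_width=20, slack=0)
Line 3: ['run', 'the', 'two', 'sound'] (min_width=17, slack=3)
Line 4: ['light', 'fast', 'have'] (min_width=15, slack=5)
Line 5: ['lightbulb', 'rainbow'] (min_width=17, slack=3)
Line 6: ['code', 'bird', 'vector'] (min_width=16, slack=4)
Line 7: ['grass', 'standard', 'do'] (min_width=17, slack=3)
Line 8: ['wilderness', 'yellow'] (min_width=17, slack=3)
Line 9: ['how', 'problem', 'kitchen'] (min_width=19, slack=1)
Line 10: ['ocean', 'yellow'] (min_width=12, slack=8)
Total lines: 10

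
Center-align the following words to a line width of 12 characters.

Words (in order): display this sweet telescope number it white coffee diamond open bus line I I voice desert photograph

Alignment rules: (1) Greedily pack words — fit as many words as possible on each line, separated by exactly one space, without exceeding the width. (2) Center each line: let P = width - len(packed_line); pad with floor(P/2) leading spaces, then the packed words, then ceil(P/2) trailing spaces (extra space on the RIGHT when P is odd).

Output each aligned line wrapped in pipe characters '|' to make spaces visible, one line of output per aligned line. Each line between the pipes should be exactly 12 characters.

Answer: |display this|
|   sweet    |
| telescope  |
| number it  |
|white coffee|
|diamond open|
|bus line I I|
|voice desert|
| photograph |

Derivation:
Line 1: ['display', 'this'] (min_width=12, slack=0)
Line 2: ['sweet'] (min_width=5, slack=7)
Line 3: ['telescope'] (min_width=9, slack=3)
Line 4: ['number', 'it'] (min_width=9, slack=3)
Line 5: ['white', 'coffee'] (min_width=12, slack=0)
Line 6: ['diamond', 'open'] (min_width=12, slack=0)
Line 7: ['bus', 'line', 'I', 'I'] (min_width=12, slack=0)
Line 8: ['voice', 'desert'] (min_width=12, slack=0)
Line 9: ['photograph'] (min_width=10, slack=2)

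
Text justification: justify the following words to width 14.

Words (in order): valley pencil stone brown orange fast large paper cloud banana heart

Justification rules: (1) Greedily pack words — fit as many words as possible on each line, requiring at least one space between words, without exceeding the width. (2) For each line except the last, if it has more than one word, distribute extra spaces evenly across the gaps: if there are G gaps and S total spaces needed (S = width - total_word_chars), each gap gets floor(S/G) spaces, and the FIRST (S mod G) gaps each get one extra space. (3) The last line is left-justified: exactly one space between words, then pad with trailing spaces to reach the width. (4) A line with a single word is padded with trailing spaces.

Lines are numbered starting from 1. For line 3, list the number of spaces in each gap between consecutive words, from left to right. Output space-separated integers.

Line 1: ['valley', 'pencil'] (min_width=13, slack=1)
Line 2: ['stone', 'brown'] (min_width=11, slack=3)
Line 3: ['orange', 'fast'] (min_width=11, slack=3)
Line 4: ['large', 'paper'] (min_width=11, slack=3)
Line 5: ['cloud', 'banana'] (min_width=12, slack=2)
Line 6: ['heart'] (min_width=5, slack=9)

Answer: 4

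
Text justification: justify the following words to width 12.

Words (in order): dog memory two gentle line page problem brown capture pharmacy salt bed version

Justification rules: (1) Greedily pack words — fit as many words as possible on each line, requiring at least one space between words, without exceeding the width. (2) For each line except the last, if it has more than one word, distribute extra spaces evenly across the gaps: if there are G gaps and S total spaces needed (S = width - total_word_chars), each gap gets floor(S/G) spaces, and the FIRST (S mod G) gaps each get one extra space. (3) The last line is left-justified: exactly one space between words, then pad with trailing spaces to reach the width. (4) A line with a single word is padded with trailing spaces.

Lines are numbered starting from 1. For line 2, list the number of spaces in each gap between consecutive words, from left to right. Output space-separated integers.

Answer: 3

Derivation:
Line 1: ['dog', 'memory'] (min_width=10, slack=2)
Line 2: ['two', 'gentle'] (min_width=10, slack=2)
Line 3: ['line', 'page'] (min_width=9, slack=3)
Line 4: ['problem'] (min_width=7, slack=5)
Line 5: ['brown'] (min_width=5, slack=7)
Line 6: ['capture'] (min_width=7, slack=5)
Line 7: ['pharmacy'] (min_width=8, slack=4)
Line 8: ['salt', 'bed'] (min_width=8, slack=4)
Line 9: ['version'] (min_width=7, slack=5)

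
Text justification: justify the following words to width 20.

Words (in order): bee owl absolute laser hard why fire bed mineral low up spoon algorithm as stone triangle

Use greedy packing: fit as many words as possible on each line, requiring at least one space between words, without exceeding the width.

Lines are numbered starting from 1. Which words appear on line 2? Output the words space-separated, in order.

Line 1: ['bee', 'owl', 'absolute'] (min_width=16, slack=4)
Line 2: ['laser', 'hard', 'why', 'fire'] (min_width=19, slack=1)
Line 3: ['bed', 'mineral', 'low', 'up'] (min_width=18, slack=2)
Line 4: ['spoon', 'algorithm', 'as'] (min_width=18, slack=2)
Line 5: ['stone', 'triangle'] (min_width=14, slack=6)

Answer: laser hard why fire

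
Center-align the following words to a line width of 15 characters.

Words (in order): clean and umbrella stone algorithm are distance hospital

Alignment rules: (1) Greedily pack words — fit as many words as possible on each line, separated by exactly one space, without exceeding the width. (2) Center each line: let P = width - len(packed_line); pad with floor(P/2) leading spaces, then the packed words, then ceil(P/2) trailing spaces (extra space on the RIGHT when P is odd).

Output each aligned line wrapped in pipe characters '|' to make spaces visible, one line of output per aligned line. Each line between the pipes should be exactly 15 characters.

Line 1: ['clean', 'and'] (min_width=9, slack=6)
Line 2: ['umbrella', 'stone'] (min_width=14, slack=1)
Line 3: ['algorithm', 'are'] (min_width=13, slack=2)
Line 4: ['distance'] (min_width=8, slack=7)
Line 5: ['hospital'] (min_width=8, slack=7)

Answer: |   clean and   |
|umbrella stone |
| algorithm are |
|   distance    |
|   hospital    |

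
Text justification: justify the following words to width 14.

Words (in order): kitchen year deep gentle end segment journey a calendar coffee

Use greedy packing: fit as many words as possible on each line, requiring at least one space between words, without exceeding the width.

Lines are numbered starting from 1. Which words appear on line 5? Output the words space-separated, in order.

Line 1: ['kitchen', 'year'] (min_width=12, slack=2)
Line 2: ['deep', 'gentle'] (min_width=11, slack=3)
Line 3: ['end', 'segment'] (min_width=11, slack=3)
Line 4: ['journey', 'a'] (min_width=9, slack=5)
Line 5: ['calendar'] (min_width=8, slack=6)
Line 6: ['coffee'] (min_width=6, slack=8)

Answer: calendar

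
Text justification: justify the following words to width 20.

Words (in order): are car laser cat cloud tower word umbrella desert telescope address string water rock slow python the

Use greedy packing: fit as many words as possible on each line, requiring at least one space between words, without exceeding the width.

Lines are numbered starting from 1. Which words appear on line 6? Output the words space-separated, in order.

Line 1: ['are', 'car', 'laser', 'cat'] (min_width=17, slack=3)
Line 2: ['cloud', 'tower', 'word'] (min_width=16, slack=4)
Line 3: ['umbrella', 'desert'] (min_width=15, slack=5)
Line 4: ['telescope', 'address'] (min_width=17, slack=3)
Line 5: ['string', 'water', 'rock'] (min_width=17, slack=3)
Line 6: ['slow', 'python', 'the'] (min_width=15, slack=5)

Answer: slow python the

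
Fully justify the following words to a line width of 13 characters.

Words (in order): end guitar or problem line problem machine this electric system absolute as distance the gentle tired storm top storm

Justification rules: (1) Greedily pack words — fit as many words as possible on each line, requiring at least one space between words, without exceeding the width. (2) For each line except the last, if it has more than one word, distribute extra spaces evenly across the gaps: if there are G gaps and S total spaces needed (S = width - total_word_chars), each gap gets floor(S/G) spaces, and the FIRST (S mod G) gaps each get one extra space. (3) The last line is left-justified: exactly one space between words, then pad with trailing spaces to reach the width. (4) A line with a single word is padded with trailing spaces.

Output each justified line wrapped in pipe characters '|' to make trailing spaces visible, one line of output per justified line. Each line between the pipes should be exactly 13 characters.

Answer: |end guitar or|
|problem  line|
|problem      |
|machine  this|
|electric     |
|system       |
|absolute   as|
|distance  the|
|gentle  tired|
|storm     top|
|storm        |

Derivation:
Line 1: ['end', 'guitar', 'or'] (min_width=13, slack=0)
Line 2: ['problem', 'line'] (min_width=12, slack=1)
Line 3: ['problem'] (min_width=7, slack=6)
Line 4: ['machine', 'this'] (min_width=12, slack=1)
Line 5: ['electric'] (min_width=8, slack=5)
Line 6: ['system'] (min_width=6, slack=7)
Line 7: ['absolute', 'as'] (min_width=11, slack=2)
Line 8: ['distance', 'the'] (min_width=12, slack=1)
Line 9: ['gentle', 'tired'] (min_width=12, slack=1)
Line 10: ['storm', 'top'] (min_width=9, slack=4)
Line 11: ['storm'] (min_width=5, slack=8)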